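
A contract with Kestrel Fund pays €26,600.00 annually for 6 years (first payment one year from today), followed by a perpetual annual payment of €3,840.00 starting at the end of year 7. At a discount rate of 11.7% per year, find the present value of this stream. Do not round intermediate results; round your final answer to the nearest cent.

PV of 6-year annuity: €26,600.00 × [1 − (1+0.117)^−6] / 0.117 = 110298.99400
Perpetuity value at year 6: €3,840.00 / 0.117 = 32820.51282
PV of perpetuity: 32820.51282 / (1+0.117)^6 = 16897.65053
Total PV = 110298.99400 + 16897.65053 = 127196.64453

€127196.64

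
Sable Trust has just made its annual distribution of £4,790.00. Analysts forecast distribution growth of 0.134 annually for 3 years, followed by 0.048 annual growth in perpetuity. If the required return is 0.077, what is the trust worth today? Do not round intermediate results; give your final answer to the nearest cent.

£218010.32

D_1 = 5431.86000
D_2 = 6159.72924
D_3 = 6985.13296
Terminal value at year 3: TV = D_3×(1+g_2)/(r−g_2) = 7320.41934/0.029 = 252428.25311
P_0 = D_1/(1+r)^1 + D_2/(1+r)^2 + D_3/(1+r)^3 + TV/(1+r)^3
    = 5043.50975 + 5310.43645 + 5591.49019 + 202064.88682 = 218010.32321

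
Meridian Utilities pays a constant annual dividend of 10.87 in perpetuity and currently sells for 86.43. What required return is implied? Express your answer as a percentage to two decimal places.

P = C/r ⇒ r = C/P = 10.87/86.43 = 0.125767

12.58%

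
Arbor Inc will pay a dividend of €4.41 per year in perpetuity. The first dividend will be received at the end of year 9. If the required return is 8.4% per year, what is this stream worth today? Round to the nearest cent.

Value at end of year 8: C / r = €4.41 / 0.084 = €52.5000
Discount to today: PV = €52.5000 / (1 + 0.084)^8 = €52.5000 / 1.906489 = €27.54

€27.54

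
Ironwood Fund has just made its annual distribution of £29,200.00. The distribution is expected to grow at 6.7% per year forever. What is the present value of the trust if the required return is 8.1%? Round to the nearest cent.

D₁ = D₀ × (1 + g) = £29,200.00 × 1.067 = £31,156.4000
Growing perpetuity: P = D₁ / (r − g) = £31,156.4000 / (0.081 − 0.067) = £2,225,457.14

£2225457.14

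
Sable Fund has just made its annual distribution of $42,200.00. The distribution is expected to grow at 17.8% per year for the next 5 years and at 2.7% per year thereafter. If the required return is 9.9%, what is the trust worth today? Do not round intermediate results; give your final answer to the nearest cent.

$1112808.80

D_1 = 49711.60000
D_2 = 58560.26480
D_3 = 68983.99193
D_4 = 81263.14250
D_5 = 95727.98186
Terminal value at year 5: TV = D_5×(1+g_2)/(r−g_2) = 98312.63737/0.072 = 1365453.29686
P_0 = D_1/(1+r)^1 + D_2/(1+r)^2 + D_3/(1+r)^3 + D_4/(1+r)^4 + D_5/(1+r)^5 + TV/(1+r)^5
    = 45233.48499 + 48485.02758 + 51970.30254 + 55706.11137 + 59710.46332 + 851703.41434 = 1112808.80414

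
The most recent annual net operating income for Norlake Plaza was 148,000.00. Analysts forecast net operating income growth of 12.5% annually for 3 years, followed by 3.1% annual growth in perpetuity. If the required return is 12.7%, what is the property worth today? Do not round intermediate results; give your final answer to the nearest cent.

2023437.27

D_1 = 166500.00000
D_2 = 187312.50000
D_3 = 210726.56250
Terminal value at year 3: TV = D_3×(1+g_2)/(r−g_2) = 217259.08594/0.096 = 2263115.47852
P_0 = D_1/(1+r)^1 + D_2/(1+r)^2 + D_3/(1+r)^3 + TV/(1+r)^3
    = 147737.35581 + 147475.17772 + 147213.46489 + 1581011.27399 = 2023437.27241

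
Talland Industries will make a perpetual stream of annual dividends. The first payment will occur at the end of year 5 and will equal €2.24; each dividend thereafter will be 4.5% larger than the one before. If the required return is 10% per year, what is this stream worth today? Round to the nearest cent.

€27.82

Value at end of year 4: C₁ / (r − g) = €2.24 / (0.1 − 0.045) = €40.7273
Discount to today: PV = €40.7273 / (1 + 0.1)^4 = €40.7273 / 1.464100 = €27.82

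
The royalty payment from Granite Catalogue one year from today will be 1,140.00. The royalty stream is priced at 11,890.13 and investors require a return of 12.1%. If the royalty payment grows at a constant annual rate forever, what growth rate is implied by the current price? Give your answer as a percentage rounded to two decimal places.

2.51%

P = D₁/(r−g) ⇒ g = r − D₁/P = 0.121 − 1,140.00/11,890.13 = 0.025122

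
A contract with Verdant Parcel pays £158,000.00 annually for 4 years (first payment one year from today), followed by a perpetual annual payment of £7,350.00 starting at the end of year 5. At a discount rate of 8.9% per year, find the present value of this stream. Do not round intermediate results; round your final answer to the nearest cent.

PV of 4-year annuity: £158,000.00 × [1 − (1+0.089)^−4] / 0.089 = 513001.30541
Perpetuity value at year 4: £7,350.00 / 0.089 = 82584.26966
PV of perpetuity: 82584.26966 / (1+0.089)^4 = 58719.96843
Total PV = 513001.30541 + 58719.96843 = 571721.27384

£571721.27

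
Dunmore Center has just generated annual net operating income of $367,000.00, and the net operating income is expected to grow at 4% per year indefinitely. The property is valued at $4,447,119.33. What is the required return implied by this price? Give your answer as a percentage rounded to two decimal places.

D₁ = $367,000.00 × 1.04 = $381,680.0000
P = D₁/(r − g) ⇒ r = D₁/P + g = $381,680.0000/$4,447,119.33 + 0.04 = 0.085826 + 0.04 = 0.125826

12.58%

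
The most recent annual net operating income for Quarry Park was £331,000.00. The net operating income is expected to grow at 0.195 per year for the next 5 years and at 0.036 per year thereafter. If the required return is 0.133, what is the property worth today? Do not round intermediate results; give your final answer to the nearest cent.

£6561651.49

D_1 = 395545.00000
D_2 = 472676.27500
D_3 = 564848.14863
D_4 = 674993.53761
D_5 = 806617.27744
Terminal value at year 5: TV = D_5×(1+g_2)/(r−g_2) = 835655.49943/0.097 = 8615005.14874
P_0 = D_1/(1+r)^1 + D_2/(1+r)^2 + D_3/(1+r)^3 + D_4/(1+r)^4 + D_5/(1+r)^5 + TV/(1+r)^5
    = 349112.97440 + 368217.12658 + 388366.69573 + 409618.88914 + 432034.04459 + 4614301.75461 = 6561651.48506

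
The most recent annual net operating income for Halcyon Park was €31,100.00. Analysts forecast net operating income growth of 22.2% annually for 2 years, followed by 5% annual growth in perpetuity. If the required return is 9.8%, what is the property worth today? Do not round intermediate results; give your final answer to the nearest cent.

€915781.23

D_1 = 38004.20000
D_2 = 46441.13240
Terminal value at year 2: TV = D_2×(1+g_2)/(r−g_2) = 48763.18902/0.048 = 1015899.77125
P_0 = D_1/(1+r)^1 + D_2/(1+r)^2 + TV/(1+r)^2
    = 34612.20401 + 38521.05036 + 842647.97666 = 915781.23103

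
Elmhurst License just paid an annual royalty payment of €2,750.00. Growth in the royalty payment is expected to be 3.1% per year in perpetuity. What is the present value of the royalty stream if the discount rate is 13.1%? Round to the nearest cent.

€28352.50

D₁ = D₀ × (1 + g) = €2,750.00 × 1.031 = €2,835.2500
Growing perpetuity: P = D₁ / (r − g) = €2,835.2500 / (0.131 − 0.031) = €28,352.50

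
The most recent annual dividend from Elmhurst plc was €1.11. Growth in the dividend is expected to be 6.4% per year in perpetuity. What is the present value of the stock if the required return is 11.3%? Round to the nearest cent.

D₁ = D₀ × (1 + g) = €1.11 × 1.064 = €1.1810
Growing perpetuity: P = D₁ / (r − g) = €1.1810 / (0.113 − 0.064) = €24.10

€24.10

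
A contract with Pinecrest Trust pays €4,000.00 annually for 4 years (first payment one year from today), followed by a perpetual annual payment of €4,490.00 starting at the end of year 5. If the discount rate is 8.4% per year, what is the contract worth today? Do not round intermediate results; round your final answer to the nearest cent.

€51843.78

PV of 4-year annuity: €4,000.00 × [1 − (1+0.084)^−4] / 0.084 = 13131.39968
Perpetuity value at year 4: €4,490.00 / 0.084 = 53452.38095
PV of perpetuity: 53452.38095 / (1+0.084)^4 = 38712.38481
Total PV = 13131.39968 + 38712.38481 = 51843.78449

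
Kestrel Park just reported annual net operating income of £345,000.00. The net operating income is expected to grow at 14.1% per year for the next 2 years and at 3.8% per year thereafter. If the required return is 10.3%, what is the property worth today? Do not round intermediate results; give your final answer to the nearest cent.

£6621603.60

D_1 = 393645.00000
D_2 = 449148.94500
Terminal value at year 2: TV = D_2×(1+g_2)/(r−g_2) = 466216.60491/0.065 = 7172563.15246
P_0 = D_1/(1+r)^1 + D_2/(1+r)^2 + TV/(1+r)^2
    = 356885.76609 + 369181.01461 + 5895536.81788 = 6621603.59858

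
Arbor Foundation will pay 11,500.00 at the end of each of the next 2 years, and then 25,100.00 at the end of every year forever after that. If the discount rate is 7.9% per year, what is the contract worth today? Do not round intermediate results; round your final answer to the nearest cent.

293435.83

PV of 2-year annuity: 11,500.00 × [1 − (1+0.079)^−2] / 0.079 = 20535.69665
Perpetuity value at year 2: 25,100.00 / 0.079 = 317721.51899
PV of perpetuity: 317721.51899 / (1+0.079)^2 = 272900.12891
Total PV = 20535.69665 + 272900.12891 = 293435.82556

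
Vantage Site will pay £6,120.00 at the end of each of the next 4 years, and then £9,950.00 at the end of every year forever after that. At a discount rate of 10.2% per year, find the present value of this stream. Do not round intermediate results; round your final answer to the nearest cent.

£85460.81

PV of 4-year annuity: £6,120.00 × [1 − (1+0.102)^−4] / 0.102 = 19315.88509
Perpetuity value at year 4: £9,950.00 / 0.102 = 97549.01961
PV of perpetuity: 97549.01961 / (1+0.102)^4 = 66144.92539
Total PV = 19315.88509 + 66144.92539 = 85460.81048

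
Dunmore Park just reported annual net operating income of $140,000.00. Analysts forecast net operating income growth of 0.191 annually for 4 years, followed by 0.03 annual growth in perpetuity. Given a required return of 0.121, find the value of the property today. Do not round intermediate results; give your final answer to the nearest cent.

$2672109.97

D_1 = 166740.00000
D_2 = 198587.34000
D_3 = 236517.52194
D_4 = 281692.36863
Terminal value at year 4: TV = D_4×(1+g_2)/(r−g_2) = 290143.13969/0.091 = 3188386.15043
P_0 = D_1/(1+r)^1 + D_2/(1+r)^2 + D_3/(1+r)^3 + D_4/(1+r)^4 + TV/(1+r)^4
    = 148742.19447 + 158030.28868 + 167898.37094 + 178382.65815 + 2019056.46038 = 2672109.97262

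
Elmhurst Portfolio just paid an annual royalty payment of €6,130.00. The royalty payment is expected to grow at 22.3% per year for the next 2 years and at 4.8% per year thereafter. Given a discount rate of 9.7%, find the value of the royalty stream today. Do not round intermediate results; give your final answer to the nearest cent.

€177407.24

D_1 = 7496.99000
D_2 = 9168.81877
Terminal value at year 2: TV = D_2×(1+g_2)/(r−g_2) = 9608.92207/0.049 = 196100.45043
P_0 = D_1/(1+r)^1 + D_2/(1+r)^2 + TV/(1+r)^2
    = 6834.08387 + 7619.03789 + 162954.11654 = 177407.23829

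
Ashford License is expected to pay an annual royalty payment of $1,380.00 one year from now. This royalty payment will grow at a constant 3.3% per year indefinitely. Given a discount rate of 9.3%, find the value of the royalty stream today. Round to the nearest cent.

$23000.00

Growing perpetuity: P = D₁ / (r − g) = $1,380.0000 / (0.093 − 0.033) = $23,000.00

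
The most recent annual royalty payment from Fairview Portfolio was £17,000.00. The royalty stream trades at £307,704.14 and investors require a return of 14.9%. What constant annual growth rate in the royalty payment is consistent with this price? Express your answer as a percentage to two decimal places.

P = D₀(1+g)/(r−g) ⇒ P(r−g) = D₀(1+g) ⇒ g(P+D₀) = P·r − D₀
g = (P·r − D₀)/(P + D₀) = (£307,704.14×0.149 − £17,000.00) / (£307,704.14 + £17,000.00) = 0.088844

8.88%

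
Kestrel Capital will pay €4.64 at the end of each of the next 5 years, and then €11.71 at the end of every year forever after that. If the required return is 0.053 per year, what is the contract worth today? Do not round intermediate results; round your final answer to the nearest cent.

PV of 5-year annuity: €4.64 × [1 − (1+0.053)^−5] / 0.053 = 19.92326
Perpetuity value at year 5: €11.71 / 0.053 = 220.94340
PV of perpetuity: 220.94340 / (1+0.053)^5 = 170.66292
Total PV = 19.92326 + 170.66292 = 190.58618

€190.59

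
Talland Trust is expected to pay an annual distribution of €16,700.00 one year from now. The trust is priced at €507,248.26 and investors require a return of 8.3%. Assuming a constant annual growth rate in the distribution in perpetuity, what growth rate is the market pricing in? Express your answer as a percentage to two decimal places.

5.01%

P = D₁/(r−g) ⇒ g = r − D₁/P = 0.083 − €16,700.00/€507,248.26 = 0.050077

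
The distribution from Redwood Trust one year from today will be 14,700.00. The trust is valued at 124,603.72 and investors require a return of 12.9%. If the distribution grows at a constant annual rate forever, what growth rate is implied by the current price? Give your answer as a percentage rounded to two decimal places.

1.10%

P = D₁/(r−g) ⇒ g = r − D₁/P = 0.129 − 14,700.00/124,603.72 = 0.011026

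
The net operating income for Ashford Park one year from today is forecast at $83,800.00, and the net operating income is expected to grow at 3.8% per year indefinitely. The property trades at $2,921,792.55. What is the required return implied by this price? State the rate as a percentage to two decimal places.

P = D₁/(r − g) ⇒ r = D₁/P + g = $83,800.0000/$2,921,792.55 + 0.038 = 0.028681 + 0.038 = 0.066681

6.67%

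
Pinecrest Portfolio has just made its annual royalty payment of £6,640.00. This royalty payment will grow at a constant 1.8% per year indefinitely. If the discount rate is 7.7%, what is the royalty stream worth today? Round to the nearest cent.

D₁ = D₀ × (1 + g) = £6,640.00 × 1.018 = £6,759.5200
Growing perpetuity: P = D₁ / (r − g) = £6,759.5200 / (0.077 − 0.018) = £114,568.14

£114568.14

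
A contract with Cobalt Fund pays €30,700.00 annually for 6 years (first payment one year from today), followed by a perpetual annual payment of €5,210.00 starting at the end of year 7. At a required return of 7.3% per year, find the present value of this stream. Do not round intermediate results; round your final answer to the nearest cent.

PV of 6-year annuity: €30,700.00 × [1 − (1+0.073)^−6] / 0.073 = 144987.30596
Perpetuity value at year 6: €5,210.00 / 0.073 = 71369.86301
PV of perpetuity: 71369.86301 / (1+0.073)^6 = 46764.52542
Total PV = 144987.30596 + 46764.52542 = 191751.83138

€191751.83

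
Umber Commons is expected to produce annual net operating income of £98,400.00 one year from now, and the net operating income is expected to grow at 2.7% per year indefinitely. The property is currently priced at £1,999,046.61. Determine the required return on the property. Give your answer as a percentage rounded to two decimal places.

7.62%

P = D₁/(r − g) ⇒ r = D₁/P + g = £98,400.0000/£1,999,046.61 + 0.027 = 0.049223 + 0.027 = 0.076223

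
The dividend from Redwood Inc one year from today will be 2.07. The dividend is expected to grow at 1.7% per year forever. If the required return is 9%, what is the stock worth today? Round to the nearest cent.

28.36

Growing perpetuity: P = D₁ / (r − g) = 2.0700 / (0.09 − 0.017) = 28.36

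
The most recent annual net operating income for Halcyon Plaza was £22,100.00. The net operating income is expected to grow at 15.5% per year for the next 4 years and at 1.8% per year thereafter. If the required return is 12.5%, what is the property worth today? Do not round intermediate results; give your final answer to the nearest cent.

£328053.29

D_1 = 25525.50000
D_2 = 29481.95250
D_3 = 34051.65514
D_4 = 39329.66168
Terminal value at year 4: TV = D_4×(1+g_2)/(r−g_2) = 40037.59559/0.107 = 374183.13639
P_0 = D_1/(1+r)^1 + D_2/(1+r)^2 + D_3/(1+r)^3 + D_4/(1+r)^4 + TV/(1+r)^4
    = 22689.33333 + 23294.38222 + 23915.56575 + 24553.31417 + 233600.68994 = 328053.28541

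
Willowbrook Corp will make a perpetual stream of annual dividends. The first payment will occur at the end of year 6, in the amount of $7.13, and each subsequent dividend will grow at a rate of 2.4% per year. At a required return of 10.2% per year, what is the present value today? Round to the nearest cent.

$56.25

Value at end of year 5: C₁ / (r − g) = $7.13 / (0.102 − 0.024) = $91.4103
Discount to today: PV = $91.4103 / (1 + 0.102)^5 = $91.4103 / 1.625204 = $56.25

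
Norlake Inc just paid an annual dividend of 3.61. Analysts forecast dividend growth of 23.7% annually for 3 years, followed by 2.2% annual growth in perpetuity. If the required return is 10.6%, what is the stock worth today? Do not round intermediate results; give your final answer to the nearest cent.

75.05

D_1 = 4.46557
D_2 = 5.52391
D_3 = 6.83308
Terminal value at year 3: TV = D_3×(1+g_2)/(r−g_2) = 6.98340/0.084 = 83.13577
P_0 = D_1/(1+r)^1 + D_2/(1+r)^2 + D_3/(1+r)^3 + TV/(1+r)^3
    = 4.03759 + 4.51582 + 5.05069 + 61.45009 = 75.05419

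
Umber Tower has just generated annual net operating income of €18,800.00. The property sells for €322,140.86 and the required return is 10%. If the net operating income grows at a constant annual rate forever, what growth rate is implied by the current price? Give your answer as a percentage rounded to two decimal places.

P = D₀(1+g)/(r−g) ⇒ P(r−g) = D₀(1+g) ⇒ g(P+D₀) = P·r − D₀
g = (P·r − D₀)/(P + D₀) = (€322,140.86×0.1 − €18,800.00) / (€322,140.86 + €18,800.00) = 0.039344

3.93%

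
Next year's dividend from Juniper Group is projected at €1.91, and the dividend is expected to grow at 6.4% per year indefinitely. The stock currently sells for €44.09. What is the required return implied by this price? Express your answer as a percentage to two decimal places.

10.73%

P = D₁/(r − g) ⇒ r = D₁/P + g = €1.9100/€44.09 + 0.064 = 0.043320 + 0.064 = 0.107320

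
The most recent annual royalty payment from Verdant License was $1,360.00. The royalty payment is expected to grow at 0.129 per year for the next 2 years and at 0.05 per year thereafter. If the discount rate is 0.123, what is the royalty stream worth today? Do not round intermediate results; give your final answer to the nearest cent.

$22513.07

D_1 = 1535.44000
D_2 = 1733.51176
Terminal value at year 2: TV = D_2×(1+g_2)/(r−g_2) = 1820.18735/0.073 = 24934.07326
P_0 = D_1/(1+r)^1 + D_2/(1+r)^2 + TV/(1+r)^2
    = 1367.26625 + 1374.57132 + 19771.23138 = 22513.06896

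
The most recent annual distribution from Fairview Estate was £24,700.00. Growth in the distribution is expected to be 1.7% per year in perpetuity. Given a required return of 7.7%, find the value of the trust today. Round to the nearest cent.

£418665.00

D₁ = D₀ × (1 + g) = £24,700.00 × 1.017 = £25,119.9000
Growing perpetuity: P = D₁ / (r − g) = £25,119.9000 / (0.077 − 0.017) = £418,665.00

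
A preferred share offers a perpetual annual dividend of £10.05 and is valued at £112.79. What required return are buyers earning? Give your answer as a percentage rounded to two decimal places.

8.91%

P = C/r ⇒ r = C/P = £10.05/£112.79 = 0.089104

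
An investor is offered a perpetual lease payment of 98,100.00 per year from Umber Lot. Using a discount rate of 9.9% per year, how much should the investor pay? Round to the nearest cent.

990909.09

Level perpetuity: PV = C / r = 98,100.00 / 0.099 = 990,909.09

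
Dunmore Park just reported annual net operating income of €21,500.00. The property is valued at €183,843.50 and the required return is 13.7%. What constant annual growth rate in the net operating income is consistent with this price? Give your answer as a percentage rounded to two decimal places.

1.80%

P = D₀(1+g)/(r−g) ⇒ P(r−g) = D₀(1+g) ⇒ g(P+D₀) = P·r − D₀
g = (P·r − D₀)/(P + D₀) = (€183,843.50×0.137 − €21,500.00) / (€183,843.50 + €21,500.00) = 0.017953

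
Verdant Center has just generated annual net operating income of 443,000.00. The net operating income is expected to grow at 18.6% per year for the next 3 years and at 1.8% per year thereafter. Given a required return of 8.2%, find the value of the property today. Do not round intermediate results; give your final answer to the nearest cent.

10881157.94

D_1 = 525398.00000
D_2 = 623122.02800
D_3 = 739022.72521
Terminal value at year 3: TV = D_3×(1+g_2)/(r−g_2) = 752325.13426/0.064 = 11755080.22284
P_0 = D_1/(1+r)^1 + D_2/(1+r)^2 + D_3/(1+r)^3 + TV/(1+r)^3
    = 485580.40665 + 532253.56959 + 583412.87757 + 9279911.08382 = 10881157.93763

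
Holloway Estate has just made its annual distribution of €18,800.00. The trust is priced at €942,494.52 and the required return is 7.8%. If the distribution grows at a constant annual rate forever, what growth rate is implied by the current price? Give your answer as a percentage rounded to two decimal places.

5.69%

P = D₀(1+g)/(r−g) ⇒ P(r−g) = D₀(1+g) ⇒ g(P+D₀) = P·r − D₀
g = (P·r − D₀)/(P + D₀) = (€942,494.52×0.078 − €18,800.00) / (€942,494.52 + €18,800.00) = 0.056918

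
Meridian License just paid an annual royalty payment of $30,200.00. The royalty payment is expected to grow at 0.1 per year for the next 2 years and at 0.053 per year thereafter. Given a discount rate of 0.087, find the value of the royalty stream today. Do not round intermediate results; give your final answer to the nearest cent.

$1019305.16

D_1 = 33220.00000
D_2 = 36542.00000
Terminal value at year 2: TV = D_2×(1+g_2)/(r−g_2) = 38478.72600/0.034 = 1131727.23529
P_0 = D_1/(1+r)^1 + D_2/(1+r)^2 + TV/(1+r)^2
    = 30561.17755 + 30926.67462 + 957817.30504 = 1019305.15721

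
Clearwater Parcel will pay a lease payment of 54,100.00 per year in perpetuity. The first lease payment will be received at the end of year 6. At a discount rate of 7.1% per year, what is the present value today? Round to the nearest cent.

Value at end of year 5: C / r = 54,100.00 / 0.071 = 761,971.8310
Discount to today: PV = 761,971.8310 / (1 + 0.071)^5 = 761,971.8310 / 1.409118 = 540,743.82

540743.82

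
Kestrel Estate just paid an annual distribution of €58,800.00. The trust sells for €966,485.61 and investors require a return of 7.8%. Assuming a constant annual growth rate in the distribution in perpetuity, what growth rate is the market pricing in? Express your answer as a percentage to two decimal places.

P = D₀(1+g)/(r−g) ⇒ P(r−g) = D₀(1+g) ⇒ g(P+D₀) = P·r − D₀
g = (P·r − D₀)/(P + D₀) = (€966,485.61×0.078 − €58,800.00) / (€966,485.61 + €58,800.00) = 0.016177

1.62%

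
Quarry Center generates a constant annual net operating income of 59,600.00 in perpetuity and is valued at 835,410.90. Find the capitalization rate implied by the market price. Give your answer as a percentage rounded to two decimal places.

7.13%

P = C/r ⇒ r = C/P = 59,600.00/835,410.90 = 0.071342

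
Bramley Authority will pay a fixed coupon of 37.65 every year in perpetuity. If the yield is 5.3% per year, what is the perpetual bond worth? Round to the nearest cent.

Level perpetuity: PV = C / r = 37.65 / 0.053 = 710.38

710.38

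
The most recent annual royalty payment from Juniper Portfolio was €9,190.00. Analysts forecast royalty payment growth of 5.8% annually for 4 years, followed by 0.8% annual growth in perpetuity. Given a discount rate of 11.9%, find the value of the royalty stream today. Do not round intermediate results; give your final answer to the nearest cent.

D_1 = 9723.02000
D_2 = 10286.95516
D_3 = 10883.59856
D_4 = 11514.84728
Terminal value at year 4: TV = D_4×(1+g_2)/(r−g_2) = 11606.96605/0.111 = 104567.26175
P_0 = D_1/(1+r)^1 + D_2/(1+r)^2 + D_3/(1+r)^3 + D_4/(1+r)^4 + TV/(1+r)^4
    = 8689.02592 + 8215.36141 + 7767.51776 + 7344.08739 + 66692.25306 = 98708.24553

€98708.25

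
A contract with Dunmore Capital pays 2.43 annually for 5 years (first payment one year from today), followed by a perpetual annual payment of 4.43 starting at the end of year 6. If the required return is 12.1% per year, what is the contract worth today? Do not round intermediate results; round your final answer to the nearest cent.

29.42

PV of 5-year annuity: 2.43 × [1 − (1+0.121)^−5] / 0.121 = 8.73795
Perpetuity value at year 5: 4.43 / 0.121 = 36.61157
PV of perpetuity: 36.61157 / (1+0.121)^5 = 20.68189
Total PV = 8.73795 + 20.68189 = 29.41984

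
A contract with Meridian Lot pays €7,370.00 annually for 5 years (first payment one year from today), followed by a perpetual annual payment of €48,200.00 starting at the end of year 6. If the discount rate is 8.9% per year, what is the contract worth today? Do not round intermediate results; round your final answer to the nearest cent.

PV of 5-year annuity: €7,370.00 × [1 − (1+0.089)^−5] / 0.089 = 28741.26548
Perpetuity value at year 5: €48,200.00 / 0.089 = 541573.03371
PV of perpetuity: 541573.03371 / (1+0.089)^5 = 353604.37752
Total PV = 28741.26548 + 353604.37752 = 382345.64300

€382345.64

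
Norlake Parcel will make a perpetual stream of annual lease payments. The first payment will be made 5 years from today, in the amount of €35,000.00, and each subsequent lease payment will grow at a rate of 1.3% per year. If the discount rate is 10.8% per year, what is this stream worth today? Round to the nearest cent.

€244447.39

Value at end of year 4: C₁ / (r − g) = €35,000.00 / (0.108 − 0.013) = €368,421.0526
Discount to today: PV = €368,421.0526 / (1 + 0.108)^4 = €368,421.0526 / 1.507159 = €244,447.39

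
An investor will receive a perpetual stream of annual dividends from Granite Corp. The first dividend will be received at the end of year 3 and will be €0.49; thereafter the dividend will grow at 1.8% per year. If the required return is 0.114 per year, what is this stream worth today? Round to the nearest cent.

€4.11

Value at end of year 2: C₁ / (r − g) = €0.49 / (0.114 − 0.018) = €5.1042
Discount to today: PV = €5.1042 / (1 + 0.114)^2 = €5.1042 / 1.240996 = €4.11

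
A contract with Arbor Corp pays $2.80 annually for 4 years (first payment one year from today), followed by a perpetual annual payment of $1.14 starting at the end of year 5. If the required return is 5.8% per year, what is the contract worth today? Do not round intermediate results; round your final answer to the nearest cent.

$25.43

PV of 4-year annuity: $2.80 × [1 − (1+0.058)^−4] / 0.058 = 9.74689
Perpetuity value at year 4: $1.14 / 0.058 = 19.65517
PV of perpetuity: 19.65517 / (1+0.058)^4 = 15.68679
Total PV = 9.74689 + 15.68679 = 25.43369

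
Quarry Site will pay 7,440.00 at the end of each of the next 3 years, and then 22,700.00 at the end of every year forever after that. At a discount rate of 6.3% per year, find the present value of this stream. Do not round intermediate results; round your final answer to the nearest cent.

PV of 3-year annuity: 7,440.00 × [1 − (1+0.063)^−3] / 0.063 = 19777.33837
Perpetuity value at year 3: 22,700.00 / 0.063 = 360317.46032
PV of perpetuity: 360317.46032 / (1+0.063)^3 = 299975.31232
Total PV = 19777.33837 + 299975.31232 = 319752.65069

319752.65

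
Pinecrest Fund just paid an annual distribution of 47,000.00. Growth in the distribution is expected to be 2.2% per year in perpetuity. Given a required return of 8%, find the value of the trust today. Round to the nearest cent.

828172.41

D₁ = D₀ × (1 + g) = 47,000.00 × 1.022 = 48,034.0000
Growing perpetuity: P = D₁ / (r − g) = 48,034.0000 / (0.08 − 0.022) = 828,172.41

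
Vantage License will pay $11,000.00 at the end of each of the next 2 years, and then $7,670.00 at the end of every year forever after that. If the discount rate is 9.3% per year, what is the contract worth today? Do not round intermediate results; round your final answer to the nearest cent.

PV of 2-year annuity: $11,000.00 × [1 − (1+0.093)^−2] / 0.093 = 19271.76936
Perpetuity value at year 2: $7,670.00 / 0.093 = 82473.11828
PV of perpetuity: 82473.11828 / (1+0.093)^2 = 69035.43910
Total PV = 19271.76936 + 69035.43910 = 88307.20846

$88307.21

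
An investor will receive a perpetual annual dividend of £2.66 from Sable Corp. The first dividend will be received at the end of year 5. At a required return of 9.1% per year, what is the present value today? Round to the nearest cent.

£20.63

Value at end of year 4: C / r = £2.66 / 0.091 = £29.2308
Discount to today: PV = £29.2308 / (1 + 0.091)^4 = £29.2308 / 1.416769 = £20.63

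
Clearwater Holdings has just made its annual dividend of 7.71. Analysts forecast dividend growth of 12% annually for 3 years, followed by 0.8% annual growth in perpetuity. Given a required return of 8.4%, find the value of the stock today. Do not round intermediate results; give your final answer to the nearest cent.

137.49

D_1 = 8.63520
D_2 = 9.67142
D_3 = 10.83199
Terminal value at year 3: TV = D_3×(1+g_2)/(r−g_2) = 10.91865/0.076 = 143.66646
P_0 = D_1/(1+r)^1 + D_2/(1+r)^2 + D_3/(1+r)^3 + TV/(1+r)^3
    = 7.96605 + 8.23061 + 8.50395 + 112.78921 = 137.48981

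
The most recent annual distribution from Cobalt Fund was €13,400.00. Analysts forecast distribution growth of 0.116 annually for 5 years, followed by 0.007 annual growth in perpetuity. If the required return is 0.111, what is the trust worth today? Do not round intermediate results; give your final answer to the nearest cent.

D_1 = 14954.40000
D_2 = 16689.11040
D_3 = 18625.04721
D_4 = 20785.55268
D_5 = 23196.67679
Terminal value at year 5: TV = D_5×(1+g_2)/(r−g_2) = 23359.05353/0.104 = 224606.28395
P_0 = D_1/(1+r)^1 + D_2/(1+r)^2 + D_3/(1+r)^3 + D_4/(1+r)^4 + D_5/(1+r)^5 + TV/(1+r)^5
    = 13460.30603 + 13520.88347 + 13581.73353 + 13642.85744 + 13704.25644 + 132694.09839 = 200604.13529

€200604.14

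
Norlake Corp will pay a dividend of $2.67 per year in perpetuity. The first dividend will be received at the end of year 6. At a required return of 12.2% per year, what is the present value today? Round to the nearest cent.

Value at end of year 5: C / r = $2.67 / 0.122 = $21.8852
Discount to today: PV = $21.8852 / (1 + 0.122)^5 = $21.8852 / 1.778133 = $12.31

$12.31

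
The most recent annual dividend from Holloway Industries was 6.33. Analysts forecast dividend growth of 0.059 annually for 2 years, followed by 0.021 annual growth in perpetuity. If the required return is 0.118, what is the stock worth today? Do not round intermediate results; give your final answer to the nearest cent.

71.46

D_1 = 6.70347
D_2 = 7.09897
Terminal value at year 2: TV = D_2×(1+g_2)/(r−g_2) = 7.24805/0.097 = 74.72220
P_0 = D_1/(1+r)^1 + D_2/(1+r)^2 + TV/(1+r)^2
    = 5.99595 + 5.67953 + 59.78139 = 71.45687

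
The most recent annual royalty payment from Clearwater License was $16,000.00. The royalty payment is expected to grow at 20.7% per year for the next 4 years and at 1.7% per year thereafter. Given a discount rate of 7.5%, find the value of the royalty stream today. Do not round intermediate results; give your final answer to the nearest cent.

D_1 = 19312.00000
D_2 = 23309.58400
D_3 = 28134.66789
D_4 = 33958.54414
Terminal value at year 4: TV = D_4×(1+g_2)/(r−g_2) = 34535.83939/0.058 = 595445.50674
P_0 = D_1/(1+r)^1 + D_2/(1+r)^2 + D_3/(1+r)^3 + D_4/(1+r)^4 + TV/(1+r)^4
    = 17964.65116 + 20170.54321 + 22647.29829 + 25428.17584 + 445869.91090 = 532080.57941

$532080.58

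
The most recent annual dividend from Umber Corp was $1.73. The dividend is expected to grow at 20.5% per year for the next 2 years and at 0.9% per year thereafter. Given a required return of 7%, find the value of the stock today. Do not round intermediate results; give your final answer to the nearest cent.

$40.43

D_1 = 2.08465
D_2 = 2.51200
Terminal value at year 2: TV = D_2×(1+g_2)/(r−g_2) = 2.53461/0.061 = 41.55100
P_0 = D_1/(1+r)^1 + D_2/(1+r)^2 + TV/(1+r)^2
    = 1.94827 + 2.19408 + 36.29226 = 40.43461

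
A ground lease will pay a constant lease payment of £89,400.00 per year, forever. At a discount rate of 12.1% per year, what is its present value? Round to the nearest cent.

£738842.98

Level perpetuity: PV = C / r = £89,400.00 / 0.121 = £738,842.98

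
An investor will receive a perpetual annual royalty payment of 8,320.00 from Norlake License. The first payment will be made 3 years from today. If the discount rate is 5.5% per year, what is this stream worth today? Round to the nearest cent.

Value at end of year 2: C / r = 8,320.00 / 0.055 = 151,272.7273
Discount to today: PV = 151,272.7273 / (1 + 0.055)^2 = 151,272.7273 / 1.113025 = 135,911.35

135911.35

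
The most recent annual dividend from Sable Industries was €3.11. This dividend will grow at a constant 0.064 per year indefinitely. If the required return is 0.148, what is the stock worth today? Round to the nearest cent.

D₁ = D₀ × (1 + g) = €3.11 × 1.064 = €3.3090
Growing perpetuity: P = D₁ / (r − g) = €3.3090 / (0.148 − 0.064) = €39.39

€39.39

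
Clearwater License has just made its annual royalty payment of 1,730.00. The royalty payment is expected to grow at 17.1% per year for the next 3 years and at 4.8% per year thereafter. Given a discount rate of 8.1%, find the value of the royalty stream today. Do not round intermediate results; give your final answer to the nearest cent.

D_1 = 2025.83000
D_2 = 2372.24693
D_3 = 2777.90116
Terminal value at year 3: TV = D_3×(1+g_2)/(r−g_2) = 2911.24041/0.033 = 88219.40638
P_0 = D_1/(1+r)^1 + D_2/(1+r)^2 + D_3/(1+r)^3 + TV/(1+r)^3
    = 1874.03330 + 2030.05828 + 2199.07330 + 69837.23706 = 75940.40195

75940.40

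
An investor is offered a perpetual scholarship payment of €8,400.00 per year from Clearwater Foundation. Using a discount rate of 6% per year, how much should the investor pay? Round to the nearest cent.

Level perpetuity: PV = C / r = €8,400.00 / 0.06 = €140,000.00

€140000.00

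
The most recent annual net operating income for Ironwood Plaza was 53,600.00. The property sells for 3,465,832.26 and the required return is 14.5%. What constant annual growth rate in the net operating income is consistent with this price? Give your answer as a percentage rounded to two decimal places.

12.76%

P = D₀(1+g)/(r−g) ⇒ P(r−g) = D₀(1+g) ⇒ g(P+D₀) = P·r − D₀
g = (P·r − D₀)/(P + D₀) = (3,465,832.26×0.145 − 53,600.00) / (3,465,832.26 + 53,600.00) = 0.127562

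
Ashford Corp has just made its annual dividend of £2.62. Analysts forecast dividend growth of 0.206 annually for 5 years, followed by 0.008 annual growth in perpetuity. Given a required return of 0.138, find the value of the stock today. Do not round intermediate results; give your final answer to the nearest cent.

D_1 = 3.15972
D_2 = 3.81062
D_3 = 4.59561
D_4 = 5.54231
D_5 = 6.68402
Terminal value at year 5: TV = D_5×(1+g_2)/(r−g_2) = 6.73749/0.13 = 51.82687
P_0 = D_1/(1+r)^1 + D_2/(1+r)^2 + D_3/(1+r)^3 + D_4/(1+r)^4 + D_5/(1+r)^5 + TV/(1+r)^5
    = 2.77656 + 2.94247 + 3.11829 + 3.30462 + 3.50208 + 27.15462 = 42.79863

£42.80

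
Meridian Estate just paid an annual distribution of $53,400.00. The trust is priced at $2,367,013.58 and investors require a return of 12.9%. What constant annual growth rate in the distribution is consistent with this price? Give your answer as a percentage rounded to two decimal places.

10.41%

P = D₀(1+g)/(r−g) ⇒ P(r−g) = D₀(1+g) ⇒ g(P+D₀) = P·r − D₀
g = (P·r − D₀)/(P + D₀) = ($2,367,013.58×0.129 − $53,400.00) / ($2,367,013.58 + $53,400.00) = 0.104092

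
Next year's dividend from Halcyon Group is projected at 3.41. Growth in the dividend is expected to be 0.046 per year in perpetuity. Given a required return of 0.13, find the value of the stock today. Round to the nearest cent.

40.60

Growing perpetuity: P = D₁ / (r − g) = 3.4100 / (0.13 − 0.046) = 40.60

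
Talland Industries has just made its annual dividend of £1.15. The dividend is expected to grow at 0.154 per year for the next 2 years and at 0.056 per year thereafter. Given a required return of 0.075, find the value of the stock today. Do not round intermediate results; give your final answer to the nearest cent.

D_1 = 1.32710
D_2 = 1.53147
Terminal value at year 2: TV = D_2×(1+g_2)/(r−g_2) = 1.61724/0.019 = 85.11768
P_0 = D_1/(1+r)^1 + D_2/(1+r)^2 + TV/(1+r)^2
    = 1.23451 + 1.32523 + 73.65510 = 76.21485

£76.21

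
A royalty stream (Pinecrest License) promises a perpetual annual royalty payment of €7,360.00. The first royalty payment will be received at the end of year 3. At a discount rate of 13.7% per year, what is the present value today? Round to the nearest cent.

€41556.25

Value at end of year 2: C / r = €7,360.00 / 0.137 = €53,722.6277
Discount to today: PV = €53,722.6277 / (1 + 0.137)^2 = €53,722.6277 / 1.292769 = €41,556.25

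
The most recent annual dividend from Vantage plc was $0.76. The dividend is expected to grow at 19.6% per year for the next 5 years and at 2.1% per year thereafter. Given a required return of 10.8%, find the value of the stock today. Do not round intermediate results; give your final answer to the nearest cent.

D_1 = 0.90896
D_2 = 1.08712
D_3 = 1.30019
D_4 = 1.55503
D_5 = 1.85981
Terminal value at year 5: TV = D_5×(1+g_2)/(r−g_2) = 1.89887/0.087 = 21.82609
P_0 = D_1/(1+r)^1 + D_2/(1+r)^2 + D_3/(1+r)^3 + D_4/(1+r)^4 + D_5/(1+r)^5 + TV/(1+r)^5
    = 0.82036 + 0.88552 + 0.95585 + 1.03176 + 1.11371 + 13.07005 = 17.87724

$17.88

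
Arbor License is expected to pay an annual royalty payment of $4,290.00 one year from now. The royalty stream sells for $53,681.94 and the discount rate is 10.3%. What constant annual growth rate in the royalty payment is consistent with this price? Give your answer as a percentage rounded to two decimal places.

2.31%

P = D₁/(r−g) ⇒ g = r − D₁/P = 0.103 − $4,290.00/$53,681.94 = 0.023085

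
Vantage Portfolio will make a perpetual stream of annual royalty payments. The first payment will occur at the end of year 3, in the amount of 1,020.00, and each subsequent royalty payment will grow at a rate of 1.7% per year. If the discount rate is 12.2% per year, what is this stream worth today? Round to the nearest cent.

7716.59

Value at end of year 2: C₁ / (r − g) = 1,020.00 / (0.122 − 0.017) = 9,714.2857
Discount to today: PV = 9,714.2857 / (1 + 0.122)^2 = 9,714.2857 / 1.258884 = 7,716.59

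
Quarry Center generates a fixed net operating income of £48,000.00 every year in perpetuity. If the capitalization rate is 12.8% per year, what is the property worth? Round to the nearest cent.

Level perpetuity: PV = C / r = £48,000.00 / 0.128 = £375,000.00

£375000.00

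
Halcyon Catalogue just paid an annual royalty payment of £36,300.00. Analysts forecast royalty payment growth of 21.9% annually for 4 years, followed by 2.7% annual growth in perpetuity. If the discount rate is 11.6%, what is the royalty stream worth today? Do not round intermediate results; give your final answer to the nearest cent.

D_1 = 44249.70000
D_2 = 53940.38430
D_3 = 65753.32846
D_4 = 80153.30739
Terminal value at year 4: TV = D_4×(1+g_2)/(r−g_2) = 82317.44669/0.089 = 924915.13140
P_0 = D_1/(1+r)^1 + D_2/(1+r)^2 + D_3/(1+r)^3 + D_4/(1+r)^4 + TV/(1+r)^4
    = 39650.26882 + 43309.74703 + 47306.97279 + 51673.11813 + 596272.94738 = 778213.05414

£778213.05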